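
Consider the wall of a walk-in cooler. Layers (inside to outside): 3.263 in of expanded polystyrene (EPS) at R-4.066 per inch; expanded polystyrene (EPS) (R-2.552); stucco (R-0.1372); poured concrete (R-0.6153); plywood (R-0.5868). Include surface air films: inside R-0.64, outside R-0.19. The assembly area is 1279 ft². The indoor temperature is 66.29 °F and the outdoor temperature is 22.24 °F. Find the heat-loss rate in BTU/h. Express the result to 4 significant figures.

3.263 × 4.066 = 13.267
R_total = 0.64 + 13.267 + 2.552 + 0.1372 + 0.6153 + 0.5868 + 0.19 = 17.989 ft²·°F·h/BTU
Q = A·ΔT/R = 1279 × (66.29 − 22.24) / 17.989 = 3132 BTU/h

3132 BTU/h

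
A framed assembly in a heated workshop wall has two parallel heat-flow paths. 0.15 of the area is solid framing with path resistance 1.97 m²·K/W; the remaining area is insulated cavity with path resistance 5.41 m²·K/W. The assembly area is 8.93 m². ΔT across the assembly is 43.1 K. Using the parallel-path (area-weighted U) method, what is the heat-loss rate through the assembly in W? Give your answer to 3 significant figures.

89.8 W

U_eff = 0.85/5.41 + 0.15/1.97 = 0.1571 + 0.07614 = 0.2333
R_eff = 1/U_eff = 4.287 m²·K/W
Q = 8.93 × 43.1 / 4.287 = 89.78 W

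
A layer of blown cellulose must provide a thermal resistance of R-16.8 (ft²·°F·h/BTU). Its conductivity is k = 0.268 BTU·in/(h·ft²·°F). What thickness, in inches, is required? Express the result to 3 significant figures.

L = R × k = 16.8 × 0.268 = 4.502 in

4.50 in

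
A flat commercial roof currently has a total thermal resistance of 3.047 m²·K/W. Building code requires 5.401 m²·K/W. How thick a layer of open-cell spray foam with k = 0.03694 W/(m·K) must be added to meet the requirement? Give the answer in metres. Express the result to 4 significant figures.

ΔR = 5.401 − 3.047 = 2.354 m²·K/W
L = ΔR × k = 2.354 × 0.03694 = 0.086957 m

0.08696 m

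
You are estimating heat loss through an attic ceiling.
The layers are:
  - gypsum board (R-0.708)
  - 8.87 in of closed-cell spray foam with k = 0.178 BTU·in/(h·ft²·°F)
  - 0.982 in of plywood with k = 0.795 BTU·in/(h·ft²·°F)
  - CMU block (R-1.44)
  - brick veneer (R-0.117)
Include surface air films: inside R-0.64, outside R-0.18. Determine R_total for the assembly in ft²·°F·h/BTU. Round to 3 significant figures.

8.87/0.178 = 49.83
0.982/0.795 = 1.235
R_total = 0.64 + 0.708 + 49.83 + 1.235 + 1.44 + 0.117 + 0.18 = 54.15 ft²·°F·h/BTU

54.2 ft²·°F·h/BTU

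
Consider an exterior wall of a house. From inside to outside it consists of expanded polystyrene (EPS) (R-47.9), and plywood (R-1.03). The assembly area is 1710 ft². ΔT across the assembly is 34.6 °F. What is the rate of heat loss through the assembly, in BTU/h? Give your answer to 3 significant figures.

R_total = 47.9 + 1.03 = 48.93 ft²·°F·h/BTU
Q = A·ΔT/R = 1710 × 34.6 / 48.93 = 1209 BTU/h

1210 BTU/h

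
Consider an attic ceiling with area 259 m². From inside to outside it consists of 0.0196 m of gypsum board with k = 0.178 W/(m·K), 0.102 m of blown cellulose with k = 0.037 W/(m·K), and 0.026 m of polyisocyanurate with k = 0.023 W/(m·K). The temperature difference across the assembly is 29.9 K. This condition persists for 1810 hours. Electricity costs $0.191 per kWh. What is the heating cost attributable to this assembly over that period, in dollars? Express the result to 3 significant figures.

0.0196/0.178 = 0.1101
0.102/0.037 = 2.757
0.026/0.023 = 1.13
R_total = 0.1101 + 2.757 + 1.13 = 3.997 m²·K/W
Q = 259 × 29.9 / 3.997 = 1937 W
E = 1937 W × 1810 h / 1000 = 3507 kWh
Cost = 3507 × 0.191 = $669.8

670 dollars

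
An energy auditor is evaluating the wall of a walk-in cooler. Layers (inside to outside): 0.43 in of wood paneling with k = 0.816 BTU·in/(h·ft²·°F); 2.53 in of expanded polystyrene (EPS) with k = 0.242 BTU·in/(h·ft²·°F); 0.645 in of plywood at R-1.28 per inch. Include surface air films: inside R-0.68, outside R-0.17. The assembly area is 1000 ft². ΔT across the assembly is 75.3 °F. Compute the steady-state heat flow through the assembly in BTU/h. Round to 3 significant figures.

5950 BTU/h

0.43/0.816 = 0.527
2.53/0.242 = 10.45
0.645 × 1.28 = 0.8256
R_total = 0.68 + 0.527 + 10.45 + 0.8256 + 0.17 = 12.66 ft²·°F·h/BTU
Q = A·ΔT/R = 1000 × 75.3 / 12.66 = 5949 BTU/h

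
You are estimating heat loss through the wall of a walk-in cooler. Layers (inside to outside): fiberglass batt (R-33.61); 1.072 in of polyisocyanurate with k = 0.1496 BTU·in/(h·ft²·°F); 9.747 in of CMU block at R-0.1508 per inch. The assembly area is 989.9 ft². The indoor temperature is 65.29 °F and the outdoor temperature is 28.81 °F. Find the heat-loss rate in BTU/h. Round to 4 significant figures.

1.072/0.1496 = 7.1658
9.747 × 0.1508 = 1.4698
R_total = 33.61 + 7.1658 + 1.4698 = 42.246 ft²·°F·h/BTU
Q = A·ΔT/R = 989.9 × (65.29 − 28.81) / 42.246 = 854.8 BTU/h

854.8 BTU/h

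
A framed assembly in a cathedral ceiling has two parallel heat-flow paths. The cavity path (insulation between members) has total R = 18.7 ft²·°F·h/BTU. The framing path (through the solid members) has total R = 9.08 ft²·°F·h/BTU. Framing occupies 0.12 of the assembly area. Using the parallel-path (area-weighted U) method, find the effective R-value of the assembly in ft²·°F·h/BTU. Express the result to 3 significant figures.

16.6 ft²·°F·h/BTU

U_eff = 0.88/18.7 + 0.12/9.08 = 0.04706 + 0.01322 = 0.06027
R_eff = 1/U_eff = 16.59 ft²·°F·h/BTU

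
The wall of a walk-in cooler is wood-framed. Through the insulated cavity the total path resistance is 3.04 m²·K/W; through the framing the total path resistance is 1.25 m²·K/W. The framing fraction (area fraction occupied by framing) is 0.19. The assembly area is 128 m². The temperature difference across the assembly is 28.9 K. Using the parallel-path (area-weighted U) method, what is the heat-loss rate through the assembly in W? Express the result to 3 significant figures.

U_eff = 0.81/3.04 + 0.19/1.25 = 0.2664 + 0.152 = 0.4184
R_eff = 1/U_eff = 2.39 m²·K/W
Q = 128 × 28.9 / 2.39 = 1548 W

1550 W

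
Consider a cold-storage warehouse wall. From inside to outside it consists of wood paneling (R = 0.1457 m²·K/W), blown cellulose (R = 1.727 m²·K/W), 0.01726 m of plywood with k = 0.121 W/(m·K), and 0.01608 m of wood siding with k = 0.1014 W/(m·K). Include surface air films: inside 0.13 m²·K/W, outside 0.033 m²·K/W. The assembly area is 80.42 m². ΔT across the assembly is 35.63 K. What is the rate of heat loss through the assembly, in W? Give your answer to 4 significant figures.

0.01726/0.121 = 0.14264
0.01608/0.1014 = 0.15858
R_total = 0.13 + 0.1457 + 1.727 + 0.14264 + 0.15858 + 0.033 = 2.3369 m²·K/W
Q = A·ΔT/R = 80.42 × 35.63 / 2.3369 = 1226.1 W

1226 W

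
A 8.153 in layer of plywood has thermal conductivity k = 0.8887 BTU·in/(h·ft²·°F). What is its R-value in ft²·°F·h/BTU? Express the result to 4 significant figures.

9.174 ft²·°F·h/BTU

R = L/k = 8.153/0.8887 = 9.1741 ft²·°F·h/BTU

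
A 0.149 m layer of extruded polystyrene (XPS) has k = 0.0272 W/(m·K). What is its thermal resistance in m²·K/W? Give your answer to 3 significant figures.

5.48 m²·K/W

R = L/k = 0.149/0.0272 = 5.478 m²·K/W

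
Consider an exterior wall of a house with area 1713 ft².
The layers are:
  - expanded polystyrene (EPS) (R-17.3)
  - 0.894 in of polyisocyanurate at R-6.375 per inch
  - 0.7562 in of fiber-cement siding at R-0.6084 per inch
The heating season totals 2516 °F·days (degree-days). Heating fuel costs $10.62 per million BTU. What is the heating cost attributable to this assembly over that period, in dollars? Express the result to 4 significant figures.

46.83 dollars

0.894 × 6.375 = 5.6993
0.7562 × 0.6084 = 0.46007
R_total = 17.3 + 5.6993 + 0.46007 = 23.459 ft²·°F·h/BTU
E = A × HDD × 24 / R = 1713 × 2516 × 24 / 23.459 = 4409200 BTU
Cost = 4409200/10⁶ × 10.62 = $46.826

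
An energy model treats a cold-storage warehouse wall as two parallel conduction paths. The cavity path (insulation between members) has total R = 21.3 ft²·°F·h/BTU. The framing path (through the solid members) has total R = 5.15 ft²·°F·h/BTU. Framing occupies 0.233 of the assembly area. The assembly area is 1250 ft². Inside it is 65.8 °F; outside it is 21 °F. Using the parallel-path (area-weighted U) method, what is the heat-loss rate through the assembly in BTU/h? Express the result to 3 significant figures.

4550 BTU/h

U_eff = 0.767/21.3 + 0.233/5.15 = 0.03601 + 0.04524 = 0.08125
R_eff = 1/U_eff = 12.31 ft²·°F·h/BTU
Q = 1250 × (65.8 − 21) / 12.31 = 4550 BTU/h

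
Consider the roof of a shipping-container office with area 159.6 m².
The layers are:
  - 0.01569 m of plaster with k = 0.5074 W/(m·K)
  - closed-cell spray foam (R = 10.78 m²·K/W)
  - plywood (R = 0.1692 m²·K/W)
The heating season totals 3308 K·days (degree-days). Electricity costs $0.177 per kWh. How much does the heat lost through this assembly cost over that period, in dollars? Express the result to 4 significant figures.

204.3 dollars

0.01569/0.5074 = 0.030922
R_total = 0.030922 + 10.78 + 0.1692 = 10.98 m²·K/W
E = A × HDD × 24 / R / 1000 = 159.6 × 3308 × 24 / 10.98 / 1000 = 1154 kWh
Cost = 1154 × 0.177 = $204.26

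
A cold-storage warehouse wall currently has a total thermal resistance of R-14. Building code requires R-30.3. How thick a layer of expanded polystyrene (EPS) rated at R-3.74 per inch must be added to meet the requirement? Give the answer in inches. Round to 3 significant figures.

4.36 in

ΔR = 30.3 − 14 = 16.3 ft²·°F·h/BTU
L = ΔR / (R/in) = 16.3/3.74 = 4.358 in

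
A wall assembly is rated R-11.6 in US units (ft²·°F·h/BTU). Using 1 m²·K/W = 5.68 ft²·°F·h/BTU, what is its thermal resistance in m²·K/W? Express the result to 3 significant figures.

2.04 m²·K/W

R_SI = 11.6/5.68 = 2.042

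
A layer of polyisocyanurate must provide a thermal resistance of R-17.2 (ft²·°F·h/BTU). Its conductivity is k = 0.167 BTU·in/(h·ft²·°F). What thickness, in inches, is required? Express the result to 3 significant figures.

L = R × k = 17.2 × 0.167 = 2.872 in

2.87 in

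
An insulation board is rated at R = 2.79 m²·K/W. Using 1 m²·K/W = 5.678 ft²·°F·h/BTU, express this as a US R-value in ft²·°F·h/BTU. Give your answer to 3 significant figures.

R_US = 2.79 × 5.678 = 15.84

15.8 ft²·°F·h/BTU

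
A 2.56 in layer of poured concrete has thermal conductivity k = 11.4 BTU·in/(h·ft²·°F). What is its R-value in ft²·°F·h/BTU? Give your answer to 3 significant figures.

0.225 ft²·°F·h/BTU

R = L/k = 2.56/11.4 = 0.2246 ft²·°F·h/BTU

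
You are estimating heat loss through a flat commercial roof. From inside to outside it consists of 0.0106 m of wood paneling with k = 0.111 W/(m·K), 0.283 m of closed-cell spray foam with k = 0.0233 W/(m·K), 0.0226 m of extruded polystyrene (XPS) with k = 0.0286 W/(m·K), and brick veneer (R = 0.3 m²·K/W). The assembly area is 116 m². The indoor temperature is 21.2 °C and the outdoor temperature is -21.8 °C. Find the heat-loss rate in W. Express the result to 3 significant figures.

0.0106/0.111 = 0.0955
0.283/0.0233 = 12.15
0.0226/0.0286 = 0.7902
R_total = 0.0955 + 12.15 + 0.7902 + 0.3 = 13.33 m²·K/W
Q = A·ΔT/R = 116 × (21.2 − (-21.8)) / 13.33 = 374.1 W

374 W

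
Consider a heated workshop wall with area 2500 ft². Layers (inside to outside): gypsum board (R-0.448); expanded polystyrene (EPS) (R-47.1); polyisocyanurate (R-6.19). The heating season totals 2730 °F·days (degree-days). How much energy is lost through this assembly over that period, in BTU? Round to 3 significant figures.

R_total = 0.448 + 47.1 + 6.19 = 53.74 ft²·°F·h/BTU
E = A × HDD × 24 / R = 2500 × 2730 × 24 / 53.74 = 3048000 BTU

3050000 BTU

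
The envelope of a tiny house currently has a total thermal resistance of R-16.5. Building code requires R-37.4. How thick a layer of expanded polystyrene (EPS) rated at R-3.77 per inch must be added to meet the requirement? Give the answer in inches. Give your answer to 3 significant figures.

5.54 in

ΔR = 37.4 − 16.5 = 20.9 ft²·°F·h/BTU
L = ΔR / (R/in) = 20.9/3.77 = 5.544 in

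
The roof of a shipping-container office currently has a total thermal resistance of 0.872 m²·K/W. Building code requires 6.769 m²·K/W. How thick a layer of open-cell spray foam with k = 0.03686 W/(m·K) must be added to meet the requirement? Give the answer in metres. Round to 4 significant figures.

0.2174 m

ΔR = 6.769 − 0.872 = 5.897 m²·K/W
L = ΔR × k = 5.897 × 0.03686 = 0.21736 m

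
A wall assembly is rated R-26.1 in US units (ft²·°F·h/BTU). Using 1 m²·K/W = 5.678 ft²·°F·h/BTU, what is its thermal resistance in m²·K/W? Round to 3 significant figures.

4.60 m²·K/W

R_SI = 26.1/5.678 = 4.597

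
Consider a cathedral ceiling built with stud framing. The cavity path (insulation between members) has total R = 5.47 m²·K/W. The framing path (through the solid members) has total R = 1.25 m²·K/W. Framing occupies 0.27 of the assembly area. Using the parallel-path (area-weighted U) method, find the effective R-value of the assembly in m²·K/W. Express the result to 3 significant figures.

2.86 m²·K/W

U_eff = 0.73/5.47 + 0.27/1.25 = 0.1335 + 0.216 = 0.3495
R_eff = 1/U_eff = 2.862 m²·K/W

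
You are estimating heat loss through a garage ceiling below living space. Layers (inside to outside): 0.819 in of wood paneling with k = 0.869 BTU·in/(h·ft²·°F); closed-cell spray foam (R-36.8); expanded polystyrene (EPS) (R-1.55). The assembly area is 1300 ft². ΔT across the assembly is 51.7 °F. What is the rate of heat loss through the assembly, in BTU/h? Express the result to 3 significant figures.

1710 BTU/h

0.819/0.869 = 0.9425
R_total = 0.9425 + 36.8 + 1.55 = 39.29 ft²·°F·h/BTU
Q = A·ΔT/R = 1300 × 51.7 / 39.29 = 1711 BTU/h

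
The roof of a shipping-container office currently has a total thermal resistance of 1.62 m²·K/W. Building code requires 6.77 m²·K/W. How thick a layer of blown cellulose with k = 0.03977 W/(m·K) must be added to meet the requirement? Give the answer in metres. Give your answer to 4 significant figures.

ΔR = 6.77 − 1.62 = 5.15 m²·K/W
L = ΔR × k = 5.15 × 0.03977 = 0.20482 m

0.2048 m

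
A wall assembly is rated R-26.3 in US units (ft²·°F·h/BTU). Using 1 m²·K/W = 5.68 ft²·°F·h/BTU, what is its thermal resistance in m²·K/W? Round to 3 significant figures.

4.63 m²·K/W

R_SI = 26.3/5.68 = 4.63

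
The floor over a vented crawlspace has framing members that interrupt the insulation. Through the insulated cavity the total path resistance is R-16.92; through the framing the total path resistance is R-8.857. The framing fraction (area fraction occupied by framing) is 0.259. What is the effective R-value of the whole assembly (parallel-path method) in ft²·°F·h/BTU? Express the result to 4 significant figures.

13.69 ft²·°F·h/BTU

U_eff = 0.741/16.92 + 0.259/8.857 = 0.043794 + 0.029242 = 0.073037
R_eff = 1/U_eff = 13.692 ft²·°F·h/BTU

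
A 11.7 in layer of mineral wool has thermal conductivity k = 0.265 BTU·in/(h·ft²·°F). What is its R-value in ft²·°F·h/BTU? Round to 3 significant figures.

44.2 ft²·°F·h/BTU

R = L/k = 11.7/0.265 = 44.15 ft²·°F·h/BTU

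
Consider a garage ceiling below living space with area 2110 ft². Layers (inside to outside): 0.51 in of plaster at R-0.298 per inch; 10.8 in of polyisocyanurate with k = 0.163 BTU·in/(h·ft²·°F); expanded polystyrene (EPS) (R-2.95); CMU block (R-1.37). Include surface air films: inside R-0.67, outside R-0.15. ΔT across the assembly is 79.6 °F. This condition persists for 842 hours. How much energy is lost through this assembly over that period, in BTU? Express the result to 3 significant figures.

0.51 × 0.298 = 0.152
10.8/0.163 = 66.26
R_total = 0.67 + 0.152 + 66.26 + 2.95 + 1.37 + 0.15 = 71.55 ft²·°F·h/BTU
Q = 2110 × 79.6 / 71.55 = 2347 BTU/h
E = 2347 × 842 = 1977000 BTU

1980000 BTU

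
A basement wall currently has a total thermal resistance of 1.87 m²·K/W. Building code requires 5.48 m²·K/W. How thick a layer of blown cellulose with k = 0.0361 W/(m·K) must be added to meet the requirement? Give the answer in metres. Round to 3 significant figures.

0.130 m

ΔR = 5.48 − 1.87 = 3.61 m²·K/W
L = ΔR × k = 3.61 × 0.0361 = 0.1303 m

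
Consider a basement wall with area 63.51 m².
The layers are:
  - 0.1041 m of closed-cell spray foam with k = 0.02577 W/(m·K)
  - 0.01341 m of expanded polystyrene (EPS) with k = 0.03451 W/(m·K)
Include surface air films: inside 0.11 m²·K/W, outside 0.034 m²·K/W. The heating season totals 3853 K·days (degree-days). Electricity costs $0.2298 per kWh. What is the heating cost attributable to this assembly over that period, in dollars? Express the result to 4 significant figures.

0.1041/0.02577 = 4.0396
0.01341/0.03451 = 0.38858
R_total = 0.11 + 4.0396 + 0.38858 + 0.034 = 4.5722 m²·K/W
E = A × HDD × 24 / R / 1000 = 63.51 × 3853 × 24 / 4.5722 / 1000 = 1284.5 kWh
Cost = 1284.5 × 0.2298 = $295.18

295.2 dollars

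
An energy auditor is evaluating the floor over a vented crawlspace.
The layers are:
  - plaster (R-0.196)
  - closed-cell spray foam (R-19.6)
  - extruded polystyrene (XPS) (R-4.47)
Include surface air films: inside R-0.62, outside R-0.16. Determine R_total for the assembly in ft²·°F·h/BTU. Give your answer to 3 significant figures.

25.0 ft²·°F·h/BTU

R_total = 0.62 + 0.196 + 19.6 + 4.47 + 0.16 = 25.05 ft²·°F·h/BTU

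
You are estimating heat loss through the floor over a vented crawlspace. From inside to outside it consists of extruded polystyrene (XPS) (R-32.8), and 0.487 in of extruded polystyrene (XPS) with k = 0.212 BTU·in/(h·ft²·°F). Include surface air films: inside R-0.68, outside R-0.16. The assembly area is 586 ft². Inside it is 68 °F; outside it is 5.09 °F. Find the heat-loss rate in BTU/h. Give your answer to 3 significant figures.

0.487/0.212 = 2.297
R_total = 0.68 + 32.8 + 2.297 + 0.16 = 35.94 ft²·°F·h/BTU
Q = A·ΔT/R = 586 × (68 − 5.09) / 35.94 = 1026 BTU/h

1030 BTU/h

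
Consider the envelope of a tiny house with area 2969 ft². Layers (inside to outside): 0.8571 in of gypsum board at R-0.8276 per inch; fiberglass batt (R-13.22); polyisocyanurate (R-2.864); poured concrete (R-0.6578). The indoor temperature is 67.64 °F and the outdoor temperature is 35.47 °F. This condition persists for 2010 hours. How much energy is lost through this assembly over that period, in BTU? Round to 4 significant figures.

0.8571 × 0.8276 = 0.70934
R_total = 0.70934 + 13.22 + 2.864 + 0.6578 = 17.451 ft²·°F·h/BTU
Q = 2969 × (67.64 − 35.47) / 17.451 = 5473.2 BTU/h
E = 5473.2 × 2010 = 11001000 BTU

11000000 BTU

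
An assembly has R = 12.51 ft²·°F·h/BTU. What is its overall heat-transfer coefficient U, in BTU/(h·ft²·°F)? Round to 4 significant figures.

U = 1/R = 1/12.51 = 0.079936

0.07994 BTU/(h·ft²·°F)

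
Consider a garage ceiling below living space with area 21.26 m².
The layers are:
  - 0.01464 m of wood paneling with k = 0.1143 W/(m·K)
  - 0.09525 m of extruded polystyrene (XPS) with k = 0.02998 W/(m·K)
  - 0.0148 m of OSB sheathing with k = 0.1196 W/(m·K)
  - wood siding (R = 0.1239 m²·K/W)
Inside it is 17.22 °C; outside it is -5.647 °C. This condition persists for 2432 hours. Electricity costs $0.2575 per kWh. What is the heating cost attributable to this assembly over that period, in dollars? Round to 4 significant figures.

0.01464/0.1143 = 0.12808
0.09525/0.02998 = 3.1771
0.0148/0.1196 = 0.12375
R_total = 0.12808 + 3.1771 + 0.12375 + 0.1239 = 3.5528 m²·K/W
Q = 21.26 × (17.22 − (-5.647)) / 3.5528 = 136.83 W
E = 136.83 W × 2432 h / 1000 = 332.78 kWh
Cost = 332.78 × 0.2575 = $85.691

85.69 dollars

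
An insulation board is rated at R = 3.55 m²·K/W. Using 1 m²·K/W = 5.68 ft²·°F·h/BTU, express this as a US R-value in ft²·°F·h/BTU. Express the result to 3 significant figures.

20.2 ft²·°F·h/BTU

R_US = 3.55 × 5.68 = 20.16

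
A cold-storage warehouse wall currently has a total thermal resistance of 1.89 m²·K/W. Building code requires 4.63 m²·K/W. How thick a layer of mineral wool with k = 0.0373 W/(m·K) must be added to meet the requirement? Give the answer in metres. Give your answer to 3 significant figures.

ΔR = 4.63 − 1.89 = 2.74 m²·K/W
L = ΔR × k = 2.74 × 0.0373 = 0.1022 m

0.102 m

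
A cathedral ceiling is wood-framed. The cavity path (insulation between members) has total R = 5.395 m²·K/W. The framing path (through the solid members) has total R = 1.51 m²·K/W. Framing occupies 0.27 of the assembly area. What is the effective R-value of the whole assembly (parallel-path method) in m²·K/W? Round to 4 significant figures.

3.184 m²·K/W

U_eff = 0.73/5.395 + 0.27/1.51 = 0.13531 + 0.17881 = 0.31412
R_eff = 1/U_eff = 3.1835 m²·K/W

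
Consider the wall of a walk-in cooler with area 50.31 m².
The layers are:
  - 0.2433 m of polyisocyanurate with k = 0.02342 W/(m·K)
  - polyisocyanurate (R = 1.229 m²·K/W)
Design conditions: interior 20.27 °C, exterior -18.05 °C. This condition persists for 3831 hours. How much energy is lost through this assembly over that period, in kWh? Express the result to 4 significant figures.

0.2433/0.02342 = 10.389
R_total = 10.389 + 1.229 = 11.618 m²·K/W
Q = 50.31 × (20.27 − (-18.05)) / 11.618 = 165.95 W
E = 165.95 W × 3831 h / 1000 = 635.74 kWh

635.7 kWh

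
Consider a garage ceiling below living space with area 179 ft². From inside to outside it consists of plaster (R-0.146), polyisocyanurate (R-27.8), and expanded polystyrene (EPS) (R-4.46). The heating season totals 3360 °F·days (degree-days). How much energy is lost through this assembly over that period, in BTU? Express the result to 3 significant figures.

445000 BTU

R_total = 0.146 + 27.8 + 4.46 = 32.41 ft²·°F·h/BTU
E = A × HDD × 24 / R = 179 × 3360 × 24 / 32.41 = 445400 BTU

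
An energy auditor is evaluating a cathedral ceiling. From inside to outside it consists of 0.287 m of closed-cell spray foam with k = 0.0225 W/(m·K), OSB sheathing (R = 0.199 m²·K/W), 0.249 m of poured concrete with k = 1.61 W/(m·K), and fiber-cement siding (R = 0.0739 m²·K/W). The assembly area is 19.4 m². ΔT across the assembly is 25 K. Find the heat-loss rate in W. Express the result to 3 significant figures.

0.287/0.0225 = 12.76
0.249/1.61 = 0.1547
R_total = 12.76 + 0.199 + 0.1547 + 0.0739 = 13.18 m²·K/W
Q = A·ΔT/R = 19.4 × 25 / 13.18 = 36.79 W

36.8 W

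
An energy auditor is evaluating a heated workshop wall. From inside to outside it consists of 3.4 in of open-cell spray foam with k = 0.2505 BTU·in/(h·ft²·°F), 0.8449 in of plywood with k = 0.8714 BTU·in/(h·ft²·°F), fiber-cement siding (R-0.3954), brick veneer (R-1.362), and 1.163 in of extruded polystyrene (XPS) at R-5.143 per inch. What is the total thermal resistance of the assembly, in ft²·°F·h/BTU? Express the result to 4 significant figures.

22.28 ft²·°F·h/BTU

3.4/0.2505 = 13.573
0.8449/0.8714 = 0.96959
1.163 × 5.143 = 5.9813
R_total = 13.573 + 0.96959 + 0.3954 + 1.362 + 5.9813 = 22.281 ft²·°F·h/BTU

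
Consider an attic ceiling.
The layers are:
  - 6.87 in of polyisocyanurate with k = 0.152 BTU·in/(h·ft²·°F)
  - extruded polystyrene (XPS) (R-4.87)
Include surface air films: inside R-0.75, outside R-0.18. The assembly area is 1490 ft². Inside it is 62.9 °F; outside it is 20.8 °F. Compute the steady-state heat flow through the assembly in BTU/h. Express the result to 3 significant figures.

1230 BTU/h

6.87/0.152 = 45.2
R_total = 0.75 + 45.2 + 4.87 + 0.18 = 51 ft²·°F·h/BTU
Q = A·ΔT/R = 1490 × (62.9 − 20.8) / 51 = 1230 BTU/h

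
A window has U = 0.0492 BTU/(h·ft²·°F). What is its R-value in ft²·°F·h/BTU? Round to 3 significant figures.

R = 1/U = 1/0.0492 = 20.33

20.3 ft²·°F·h/BTU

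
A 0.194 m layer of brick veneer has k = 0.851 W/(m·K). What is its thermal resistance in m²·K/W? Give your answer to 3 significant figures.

0.228 m²·K/W

R = L/k = 0.194/0.851 = 0.228 m²·K/W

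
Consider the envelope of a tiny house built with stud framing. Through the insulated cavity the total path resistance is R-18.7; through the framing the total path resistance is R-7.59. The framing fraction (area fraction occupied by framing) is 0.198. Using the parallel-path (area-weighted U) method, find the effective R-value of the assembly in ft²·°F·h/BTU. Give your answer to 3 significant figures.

U_eff = 0.802/18.7 + 0.198/7.59 = 0.04289 + 0.02609 = 0.06897
R_eff = 1/U_eff = 14.5 ft²·°F·h/BTU

14.5 ft²·°F·h/BTU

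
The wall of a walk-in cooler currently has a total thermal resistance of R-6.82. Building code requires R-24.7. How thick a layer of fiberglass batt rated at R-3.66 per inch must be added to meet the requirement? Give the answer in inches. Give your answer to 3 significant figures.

4.89 in

ΔR = 24.7 − 6.82 = 17.88 ft²·°F·h/BTU
L = ΔR / (R/in) = 17.88/3.66 = 4.885 in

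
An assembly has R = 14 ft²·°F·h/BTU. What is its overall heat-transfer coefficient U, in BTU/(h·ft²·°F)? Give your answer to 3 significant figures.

U = 1/R = 1/14 = 0.07143

0.0714 BTU/(h·ft²·°F)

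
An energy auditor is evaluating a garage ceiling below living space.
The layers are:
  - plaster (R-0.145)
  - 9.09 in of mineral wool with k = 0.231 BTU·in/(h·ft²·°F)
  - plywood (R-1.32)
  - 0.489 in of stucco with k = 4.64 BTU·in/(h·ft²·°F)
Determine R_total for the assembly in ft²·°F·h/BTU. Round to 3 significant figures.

9.09/0.231 = 39.35
0.489/4.64 = 0.1054
R_total = 0.145 + 39.35 + 1.32 + 0.1054 = 40.92 ft²·°F·h/BTU

40.9 ft²·°F·h/BTU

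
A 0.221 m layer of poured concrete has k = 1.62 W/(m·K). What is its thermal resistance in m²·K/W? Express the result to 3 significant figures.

R = L/k = 0.221/1.62 = 0.1364 m²·K/W

0.136 m²·K/W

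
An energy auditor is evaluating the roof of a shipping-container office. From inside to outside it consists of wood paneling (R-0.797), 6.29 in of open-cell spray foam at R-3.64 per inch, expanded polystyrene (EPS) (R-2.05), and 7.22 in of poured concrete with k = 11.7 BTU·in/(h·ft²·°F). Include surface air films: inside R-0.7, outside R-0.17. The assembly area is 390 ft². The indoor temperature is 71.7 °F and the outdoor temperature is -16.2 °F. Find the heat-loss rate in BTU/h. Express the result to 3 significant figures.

6.29 × 3.64 = 22.9
7.22/11.7 = 0.6171
R_total = 0.7 + 0.797 + 22.9 + 2.05 + 0.6171 + 0.17 = 27.23 ft²·°F·h/BTU
Q = A·ΔT/R = 390 × (71.7 − (-16.2)) / 27.23 = 1259 BTU/h

1260 BTU/h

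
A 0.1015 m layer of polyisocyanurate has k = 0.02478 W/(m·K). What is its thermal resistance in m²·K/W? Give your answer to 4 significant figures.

R = L/k = 0.1015/0.02478 = 4.096 m²·K/W

4.096 m²·K/W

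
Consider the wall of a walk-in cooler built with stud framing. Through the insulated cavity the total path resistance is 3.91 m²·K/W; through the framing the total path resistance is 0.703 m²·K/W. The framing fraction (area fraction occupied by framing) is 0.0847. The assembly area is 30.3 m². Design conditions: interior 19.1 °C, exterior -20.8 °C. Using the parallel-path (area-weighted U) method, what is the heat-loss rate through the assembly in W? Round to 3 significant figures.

429 W

U_eff = 0.9153/3.91 + 0.0847/0.703 = 0.2341 + 0.1205 = 0.3546
R_eff = 1/U_eff = 2.82 m²·K/W
Q = 30.3 × (19.1 − (-20.8)) / 2.82 = 428.7 W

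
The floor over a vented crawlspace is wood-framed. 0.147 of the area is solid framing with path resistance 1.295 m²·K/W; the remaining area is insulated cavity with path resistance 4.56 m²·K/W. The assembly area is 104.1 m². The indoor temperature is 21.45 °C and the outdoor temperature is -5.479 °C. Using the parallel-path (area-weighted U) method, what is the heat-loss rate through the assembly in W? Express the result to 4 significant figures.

842.6 W

U_eff = 0.853/4.56 + 0.147/1.295 = 0.18706 + 0.11351 = 0.30057
R_eff = 1/U_eff = 3.327 m²·K/W
Q = 104.1 × (21.45 − (-5.479)) / 3.327 = 842.6 W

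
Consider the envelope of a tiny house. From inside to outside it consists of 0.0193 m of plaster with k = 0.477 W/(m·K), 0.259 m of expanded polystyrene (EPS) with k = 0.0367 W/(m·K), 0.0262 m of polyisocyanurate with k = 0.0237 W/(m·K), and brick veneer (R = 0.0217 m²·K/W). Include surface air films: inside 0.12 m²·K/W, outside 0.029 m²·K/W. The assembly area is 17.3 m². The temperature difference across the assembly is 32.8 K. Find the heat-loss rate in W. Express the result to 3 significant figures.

0.0193/0.477 = 0.04046
0.259/0.0367 = 7.057
0.0262/0.0237 = 1.105
R_total = 0.12 + 0.04046 + 7.057 + 1.105 + 0.0217 + 0.029 = 8.374 m²·K/W
Q = A·ΔT/R = 17.3 × 32.8 / 8.374 = 67.76 W

67.8 W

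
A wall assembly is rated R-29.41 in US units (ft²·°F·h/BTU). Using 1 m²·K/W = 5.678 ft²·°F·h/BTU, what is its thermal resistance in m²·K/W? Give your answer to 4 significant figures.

5.180 m²·K/W

R_SI = 29.41/5.678 = 5.1796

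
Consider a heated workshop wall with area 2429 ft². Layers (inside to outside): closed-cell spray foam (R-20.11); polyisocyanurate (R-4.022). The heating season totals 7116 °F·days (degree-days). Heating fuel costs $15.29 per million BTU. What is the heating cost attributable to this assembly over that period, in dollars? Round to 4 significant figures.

262.8 dollars

R_total = 20.11 + 4.022 = 24.132 ft²·°F·h/BTU
E = A × HDD × 24 / R = 2429 × 7116 × 24 / 24.132 = 17190000 BTU
Cost = 17190000/10⁶ × 15.29 = $262.84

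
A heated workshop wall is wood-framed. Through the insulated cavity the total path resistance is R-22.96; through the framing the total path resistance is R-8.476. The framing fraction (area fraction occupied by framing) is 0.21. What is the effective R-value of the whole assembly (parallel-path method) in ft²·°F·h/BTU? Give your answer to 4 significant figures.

U_eff = 0.79/22.96 + 0.21/8.476 = 0.034408 + 0.024776 = 0.059184
R_eff = 1/U_eff = 16.897 ft²·°F·h/BTU

16.90 ft²·°F·h/BTU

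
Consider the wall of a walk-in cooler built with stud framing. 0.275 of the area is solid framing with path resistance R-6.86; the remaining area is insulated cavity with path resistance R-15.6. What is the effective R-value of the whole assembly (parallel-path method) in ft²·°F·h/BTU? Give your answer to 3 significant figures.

11.6 ft²·°F·h/BTU

U_eff = 0.725/15.6 + 0.275/6.86 = 0.04647 + 0.04009 = 0.08656
R_eff = 1/U_eff = 11.55 ft²·°F·h/BTU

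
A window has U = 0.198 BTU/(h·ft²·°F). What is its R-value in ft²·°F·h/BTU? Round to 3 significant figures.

5.05 ft²·°F·h/BTU

R = 1/U = 1/0.198 = 5.051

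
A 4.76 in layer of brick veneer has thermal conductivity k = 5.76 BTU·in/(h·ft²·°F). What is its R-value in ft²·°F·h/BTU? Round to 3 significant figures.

0.826 ft²·°F·h/BTU

R = L/k = 4.76/5.76 = 0.8264 ft²·°F·h/BTU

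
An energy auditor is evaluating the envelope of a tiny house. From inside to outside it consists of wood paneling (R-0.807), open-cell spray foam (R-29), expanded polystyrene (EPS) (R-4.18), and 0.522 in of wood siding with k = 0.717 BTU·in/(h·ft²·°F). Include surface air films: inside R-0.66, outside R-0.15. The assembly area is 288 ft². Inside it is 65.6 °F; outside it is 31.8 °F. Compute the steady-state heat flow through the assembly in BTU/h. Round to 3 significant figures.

0.522/0.717 = 0.728
R_total = 0.66 + 0.807 + 29 + 4.18 + 0.728 + 0.15 = 35.53 ft²·°F·h/BTU
Q = A·ΔT/R = 288 × (65.6 − 31.8) / 35.53 = 274 BTU/h

274 BTU/h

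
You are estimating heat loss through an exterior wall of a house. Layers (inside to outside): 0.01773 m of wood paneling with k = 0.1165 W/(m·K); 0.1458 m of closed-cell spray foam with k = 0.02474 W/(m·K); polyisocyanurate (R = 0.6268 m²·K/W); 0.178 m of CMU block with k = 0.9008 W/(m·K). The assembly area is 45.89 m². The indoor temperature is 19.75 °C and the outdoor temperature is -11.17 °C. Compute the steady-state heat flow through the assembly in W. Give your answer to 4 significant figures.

206.5 W

0.01773/0.1165 = 0.15219
0.1458/0.02474 = 5.8933
0.178/0.9008 = 0.1976
R_total = 0.15219 + 5.8933 + 0.6268 + 0.1976 = 6.8699 m²·K/W
Q = A·ΔT/R = 45.89 × (19.75 − (-11.17)) / 6.8699 = 206.54 W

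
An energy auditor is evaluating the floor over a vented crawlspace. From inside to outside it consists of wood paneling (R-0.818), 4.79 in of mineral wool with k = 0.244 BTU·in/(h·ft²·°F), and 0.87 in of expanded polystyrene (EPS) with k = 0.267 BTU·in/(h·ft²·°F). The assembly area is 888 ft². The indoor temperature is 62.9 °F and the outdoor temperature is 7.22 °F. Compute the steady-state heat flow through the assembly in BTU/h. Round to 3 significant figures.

4.79/0.244 = 19.63
0.87/0.267 = 3.258
R_total = 0.818 + 19.63 + 3.258 = 23.71 ft²·°F·h/BTU
Q = A·ΔT/R = 888 × (62.9 − 7.22) / 23.71 = 2086 BTU/h

2090 BTU/h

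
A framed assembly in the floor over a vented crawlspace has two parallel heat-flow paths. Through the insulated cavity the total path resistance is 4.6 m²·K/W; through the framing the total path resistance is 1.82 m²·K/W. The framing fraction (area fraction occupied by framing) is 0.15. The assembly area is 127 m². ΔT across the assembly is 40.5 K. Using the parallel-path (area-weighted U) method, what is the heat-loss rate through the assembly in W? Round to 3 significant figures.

1370 W

U_eff = 0.85/4.6 + 0.15/1.82 = 0.1848 + 0.08242 = 0.2672
R_eff = 1/U_eff = 3.743 m²·K/W
Q = 127 × 40.5 / 3.743 = 1374 W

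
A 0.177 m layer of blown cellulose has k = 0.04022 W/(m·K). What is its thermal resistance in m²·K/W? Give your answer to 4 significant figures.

R = L/k = 0.177/0.04022 = 4.4008 m²·K/W

4.401 m²·K/W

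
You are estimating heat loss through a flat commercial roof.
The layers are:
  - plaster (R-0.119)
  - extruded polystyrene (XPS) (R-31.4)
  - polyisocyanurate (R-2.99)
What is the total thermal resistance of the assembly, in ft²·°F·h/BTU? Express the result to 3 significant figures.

R_total = 0.119 + 31.4 + 2.99 = 34.51 ft²·°F·h/BTU

34.5 ft²·°F·h/BTU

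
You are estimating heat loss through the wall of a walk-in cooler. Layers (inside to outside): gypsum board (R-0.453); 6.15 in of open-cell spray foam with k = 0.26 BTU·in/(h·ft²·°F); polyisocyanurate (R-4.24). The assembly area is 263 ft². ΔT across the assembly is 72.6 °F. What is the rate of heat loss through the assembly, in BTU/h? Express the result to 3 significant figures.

6.15/0.26 = 23.65
R_total = 0.453 + 23.65 + 4.24 = 28.35 ft²·°F·h/BTU
Q = A·ΔT/R = 263 × 72.6 / 28.35 = 673.6 BTU/h

674 BTU/h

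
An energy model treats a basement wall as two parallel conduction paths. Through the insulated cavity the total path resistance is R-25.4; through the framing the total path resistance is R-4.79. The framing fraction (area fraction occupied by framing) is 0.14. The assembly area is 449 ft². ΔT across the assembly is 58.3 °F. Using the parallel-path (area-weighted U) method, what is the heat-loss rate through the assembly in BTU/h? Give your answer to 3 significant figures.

U_eff = 0.86/25.4 + 0.14/4.79 = 0.03386 + 0.02923 = 0.06309
R_eff = 1/U_eff = 15.85 ft²·°F·h/BTU
Q = 449 × 58.3 / 15.85 = 1651 BTU/h

1650 BTU/h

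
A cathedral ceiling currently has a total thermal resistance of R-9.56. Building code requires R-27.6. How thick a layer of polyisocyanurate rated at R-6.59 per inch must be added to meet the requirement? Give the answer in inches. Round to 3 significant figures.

ΔR = 27.6 − 9.56 = 18.04 ft²·°F·h/BTU
L = ΔR / (R/in) = 18.04/6.59 = 2.737 in

2.74 in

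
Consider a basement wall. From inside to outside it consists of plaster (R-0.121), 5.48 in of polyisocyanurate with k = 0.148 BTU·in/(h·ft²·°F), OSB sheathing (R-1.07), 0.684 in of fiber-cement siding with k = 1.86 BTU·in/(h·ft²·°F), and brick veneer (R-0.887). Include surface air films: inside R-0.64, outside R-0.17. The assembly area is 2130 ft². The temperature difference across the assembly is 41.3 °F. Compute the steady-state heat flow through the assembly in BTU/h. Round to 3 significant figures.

5.48/0.148 = 37.03
0.684/1.86 = 0.3677
R_total = 0.64 + 0.121 + 37.03 + 1.07 + 0.3677 + 0.887 + 0.17 = 40.28 ft²·°F·h/BTU
Q = A·ΔT/R = 2130 × 41.3 / 40.28 = 2184 BTU/h

2180 BTU/h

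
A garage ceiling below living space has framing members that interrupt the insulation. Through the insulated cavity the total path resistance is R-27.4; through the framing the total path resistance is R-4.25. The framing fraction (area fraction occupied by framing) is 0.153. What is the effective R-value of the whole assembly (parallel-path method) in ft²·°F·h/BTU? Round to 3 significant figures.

U_eff = 0.847/27.4 + 0.153/4.25 = 0.03091 + 0.036 = 0.06691
R_eff = 1/U_eff = 14.94 ft²·°F·h/BTU

14.9 ft²·°F·h/BTU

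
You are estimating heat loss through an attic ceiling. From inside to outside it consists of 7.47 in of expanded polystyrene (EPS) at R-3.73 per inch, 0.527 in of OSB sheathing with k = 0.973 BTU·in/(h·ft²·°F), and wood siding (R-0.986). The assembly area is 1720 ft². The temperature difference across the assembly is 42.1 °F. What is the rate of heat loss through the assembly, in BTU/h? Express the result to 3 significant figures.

7.47 × 3.73 = 27.86
0.527/0.973 = 0.5416
R_total = 27.86 + 0.5416 + 0.986 = 29.39 ft²·°F·h/BTU
Q = A·ΔT/R = 1720 × 42.1 / 29.39 = 2464 BTU/h

2460 BTU/h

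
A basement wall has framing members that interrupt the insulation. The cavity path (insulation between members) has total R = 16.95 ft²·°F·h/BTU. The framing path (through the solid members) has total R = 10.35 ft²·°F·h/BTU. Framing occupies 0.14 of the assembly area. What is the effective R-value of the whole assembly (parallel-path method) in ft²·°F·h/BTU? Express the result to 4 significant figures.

U_eff = 0.86/16.95 + 0.14/10.35 = 0.050737 + 0.013527 = 0.064264
R_eff = 1/U_eff = 15.561 ft²·°F·h/BTU

15.56 ft²·°F·h/BTU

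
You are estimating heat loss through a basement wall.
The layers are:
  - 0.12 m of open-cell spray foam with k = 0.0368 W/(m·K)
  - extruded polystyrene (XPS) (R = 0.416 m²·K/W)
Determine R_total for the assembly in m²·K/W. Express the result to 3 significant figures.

3.68 m²·K/W

0.12/0.0368 = 3.261
R_total = 3.261 + 0.416 = 3.677 m²·K/W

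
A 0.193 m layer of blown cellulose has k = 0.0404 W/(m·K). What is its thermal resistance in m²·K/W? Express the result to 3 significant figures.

4.78 m²·K/W

R = L/k = 0.193/0.0404 = 4.777 m²·K/W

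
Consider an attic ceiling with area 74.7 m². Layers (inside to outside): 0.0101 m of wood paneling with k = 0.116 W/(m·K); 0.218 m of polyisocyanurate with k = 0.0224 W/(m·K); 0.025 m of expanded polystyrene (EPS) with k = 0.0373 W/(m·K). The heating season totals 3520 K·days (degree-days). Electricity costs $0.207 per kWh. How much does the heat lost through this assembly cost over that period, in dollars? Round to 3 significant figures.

0.0101/0.116 = 0.08707
0.218/0.0224 = 9.732
0.025/0.0373 = 0.6702
R_total = 0.08707 + 9.732 + 0.6702 = 10.49 m²·K/W
E = A × HDD × 24 / R / 1000 = 74.7 × 3520 × 24 / 10.49 / 1000 = 601.6 kWh
Cost = 601.6 × 0.207 = $124.5

125 dollars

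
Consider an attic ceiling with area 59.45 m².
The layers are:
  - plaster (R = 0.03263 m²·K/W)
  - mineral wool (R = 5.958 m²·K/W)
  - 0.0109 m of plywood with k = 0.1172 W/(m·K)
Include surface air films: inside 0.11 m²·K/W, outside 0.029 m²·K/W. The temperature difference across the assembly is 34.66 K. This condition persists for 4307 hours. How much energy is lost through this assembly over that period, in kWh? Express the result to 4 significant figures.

1426 kWh

0.0109/0.1172 = 0.093003
R_total = 0.11 + 0.03263 + 5.958 + 0.093003 + 0.029 = 6.2226 m²·K/W
Q = 59.45 × 34.66 / 6.2226 = 331.14 W
E = 331.14 W × 4307 h / 1000 = 1426.2 kWh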